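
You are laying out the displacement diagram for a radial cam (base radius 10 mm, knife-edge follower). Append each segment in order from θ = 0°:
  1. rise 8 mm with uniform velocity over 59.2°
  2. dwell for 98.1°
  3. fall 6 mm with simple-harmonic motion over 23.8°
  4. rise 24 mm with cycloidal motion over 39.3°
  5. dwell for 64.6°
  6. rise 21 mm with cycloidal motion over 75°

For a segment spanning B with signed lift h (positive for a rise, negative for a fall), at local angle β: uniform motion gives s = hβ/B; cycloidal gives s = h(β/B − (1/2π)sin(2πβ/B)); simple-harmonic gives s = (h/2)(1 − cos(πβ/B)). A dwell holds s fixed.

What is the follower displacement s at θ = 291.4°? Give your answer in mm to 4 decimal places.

seg 1 [0°–59.2°] uniform, h=8: full span → s += 8 → s = 8.0000
seg 2 [59.2°–157.3°] dwell: s stays 8.0000
seg 3 [157.3°–181.1°] simple-harmonic, h=-6: full span → s += -6 → s = 2.0000
seg 4 [181.1°–220.4°] cycloidal, h=24: full span → s += 24 → s = 26.0000
seg 5 [220.4°–285°] dwell: s stays 26.0000
seg 6 [285°–360°] cycloidal, h=21: θ=291.4° here. β=6.4, B=75. 21·(0.0853 − sin(2π·0.0853)/(2π)) = 0.0846 → s = 26.0846

26.0846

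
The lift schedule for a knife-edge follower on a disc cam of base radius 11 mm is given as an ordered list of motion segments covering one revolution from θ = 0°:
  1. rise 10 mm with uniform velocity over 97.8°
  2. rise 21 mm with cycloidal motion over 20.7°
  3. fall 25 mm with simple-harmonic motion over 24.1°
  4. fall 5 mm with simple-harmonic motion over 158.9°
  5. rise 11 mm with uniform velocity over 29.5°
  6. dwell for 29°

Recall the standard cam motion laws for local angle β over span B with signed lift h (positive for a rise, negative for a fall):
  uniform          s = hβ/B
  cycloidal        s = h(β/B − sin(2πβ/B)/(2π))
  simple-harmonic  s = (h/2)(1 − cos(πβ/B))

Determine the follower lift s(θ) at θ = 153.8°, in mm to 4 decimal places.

seg 1 [0°–97.8°] uniform, h=10: full span → s += 10 → s = 10.0000
seg 2 [97.8°–118.5°] cycloidal, h=21: full span → s += 21 → s = 31.0000
seg 3 [118.5°–142.6°] simple-harmonic, h=-25: full span → s += -25 → s = 6.0000
seg 4 [142.6°–301.5°] simple-harmonic, h=-5: θ=153.8° here. β=11.2, B=158.9. -5/2·(1 − cos(π·0.0705)) = -0.0610 → s = 5.9390

5.9390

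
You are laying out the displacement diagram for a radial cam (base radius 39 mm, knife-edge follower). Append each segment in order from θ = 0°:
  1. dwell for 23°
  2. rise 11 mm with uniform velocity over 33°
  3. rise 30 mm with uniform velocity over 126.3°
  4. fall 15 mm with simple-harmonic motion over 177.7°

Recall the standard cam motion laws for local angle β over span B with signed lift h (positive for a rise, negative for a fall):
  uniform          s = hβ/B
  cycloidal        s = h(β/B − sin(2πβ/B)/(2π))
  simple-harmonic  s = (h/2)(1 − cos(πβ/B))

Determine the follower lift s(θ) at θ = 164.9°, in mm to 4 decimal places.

seg 1 [0°–23°] dwell: s stays 0.0000
seg 2 [23°–56°] uniform, h=11: full span → s += 11 → s = 11.0000
seg 3 [56°–182.3°] uniform, h=30: θ=164.9° here. β=108.9, B=126.3. 30·108.9/126.3 = 25.8670 → s = 36.8670

36.8670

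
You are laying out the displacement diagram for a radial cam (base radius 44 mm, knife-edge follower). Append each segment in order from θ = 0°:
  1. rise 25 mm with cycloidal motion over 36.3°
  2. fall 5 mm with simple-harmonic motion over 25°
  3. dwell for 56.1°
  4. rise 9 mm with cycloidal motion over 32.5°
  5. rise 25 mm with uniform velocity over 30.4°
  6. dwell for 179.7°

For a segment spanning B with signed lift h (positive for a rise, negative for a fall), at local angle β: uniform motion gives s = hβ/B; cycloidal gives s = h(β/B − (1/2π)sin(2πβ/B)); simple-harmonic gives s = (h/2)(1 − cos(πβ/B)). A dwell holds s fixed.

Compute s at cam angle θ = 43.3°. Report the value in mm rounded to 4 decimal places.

seg 1 [0°–36.3°] cycloidal, h=25: full span → s += 25 → s = 25.0000
seg 2 [36.3°–61.3°] simple-harmonic, h=-5: θ=43.3° here. β=7, B=25. -5/2·(1 − cos(π·0.2800)) = -0.9064 → s = 24.0936

24.0936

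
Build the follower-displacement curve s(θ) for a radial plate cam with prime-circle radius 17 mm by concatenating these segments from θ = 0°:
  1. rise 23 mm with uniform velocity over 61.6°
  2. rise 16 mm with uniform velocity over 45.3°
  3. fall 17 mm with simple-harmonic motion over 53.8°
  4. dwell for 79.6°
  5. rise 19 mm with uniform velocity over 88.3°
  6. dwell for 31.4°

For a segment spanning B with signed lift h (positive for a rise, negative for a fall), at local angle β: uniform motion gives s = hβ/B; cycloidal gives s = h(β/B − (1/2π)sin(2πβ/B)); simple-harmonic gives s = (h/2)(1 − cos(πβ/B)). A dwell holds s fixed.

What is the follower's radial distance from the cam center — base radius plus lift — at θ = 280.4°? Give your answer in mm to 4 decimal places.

seg 1 [0°–61.6°] uniform, h=23: full span → s += 23 → s = 23.0000
seg 2 [61.6°–106.9°] uniform, h=16: full span → s += 16 → s = 39.0000
seg 3 [106.9°–160.7°] simple-harmonic, h=-17: full span → s += -17 → s = 22.0000
seg 4 [160.7°–240.3°] dwell: s stays 22.0000
seg 5 [240.3°–328.6°] uniform, h=19: θ=280.4° here. β=40.1, B=88.3. 19·40.1/88.3 = 8.6285 → s = 30.6285
radial distance = base radius + s = 17 + 30.6285 = 47.6285

47.6285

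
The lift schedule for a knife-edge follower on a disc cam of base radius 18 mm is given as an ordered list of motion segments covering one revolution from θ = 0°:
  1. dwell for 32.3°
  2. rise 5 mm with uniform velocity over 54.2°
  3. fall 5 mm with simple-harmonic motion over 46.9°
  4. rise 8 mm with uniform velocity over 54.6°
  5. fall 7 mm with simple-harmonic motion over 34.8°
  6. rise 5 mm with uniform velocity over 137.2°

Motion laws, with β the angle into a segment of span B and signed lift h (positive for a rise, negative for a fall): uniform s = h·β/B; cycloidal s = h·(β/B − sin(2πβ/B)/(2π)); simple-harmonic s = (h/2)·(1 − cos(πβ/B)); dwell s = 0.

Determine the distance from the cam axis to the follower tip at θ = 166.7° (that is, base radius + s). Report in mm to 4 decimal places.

seg 1 [0°–32.3°] dwell: s stays 0.0000
seg 2 [32.3°–86.5°] uniform, h=5: full span → s += 5 → s = 5.0000
seg 3 [86.5°–133.4°] simple-harmonic, h=-5: full span → s += -5 → s = 0.0000
seg 4 [133.4°–188°] uniform, h=8: θ=166.7° here. β=33.3, B=54.6. 8·33.3/54.6 = 4.8791 → s = 4.8791
radial distance = base radius + s = 18 + 4.8791 = 22.8791

22.8791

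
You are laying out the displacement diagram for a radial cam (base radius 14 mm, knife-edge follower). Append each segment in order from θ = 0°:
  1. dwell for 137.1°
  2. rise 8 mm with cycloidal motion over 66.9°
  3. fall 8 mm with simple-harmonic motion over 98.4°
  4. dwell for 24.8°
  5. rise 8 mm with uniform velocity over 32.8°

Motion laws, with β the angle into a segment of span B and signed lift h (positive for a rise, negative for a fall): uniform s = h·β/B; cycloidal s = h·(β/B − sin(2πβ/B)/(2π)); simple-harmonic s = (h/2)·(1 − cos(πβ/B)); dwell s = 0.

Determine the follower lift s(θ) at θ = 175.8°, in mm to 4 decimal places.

seg 1 [0°–137.1°] dwell: s stays 0.0000
seg 2 [137.1°–204°] cycloidal, h=8: θ=175.8° here. β=38.7, B=66.9. 8·(0.5785 − sin(2π·0.5785)/(2π)) = 5.2305 → s = 5.2305

5.2305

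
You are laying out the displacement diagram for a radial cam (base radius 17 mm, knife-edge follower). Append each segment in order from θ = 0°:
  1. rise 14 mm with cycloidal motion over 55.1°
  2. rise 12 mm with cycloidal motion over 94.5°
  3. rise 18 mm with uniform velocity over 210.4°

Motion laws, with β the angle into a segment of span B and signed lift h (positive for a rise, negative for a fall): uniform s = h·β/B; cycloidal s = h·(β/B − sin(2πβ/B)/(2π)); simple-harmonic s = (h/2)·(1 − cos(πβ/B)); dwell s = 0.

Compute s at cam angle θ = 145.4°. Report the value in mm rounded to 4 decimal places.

seg 1 [0°–55.1°] cycloidal, h=14: full span → s += 14 → s = 14.0000
seg 2 [55.1°–149.6°] cycloidal, h=12: θ=145.4° here. β=90.3, B=94.5. 12·(0.9556 − sin(2π·0.9556)/(2π)) = 11.9931 → s = 25.9931

25.9931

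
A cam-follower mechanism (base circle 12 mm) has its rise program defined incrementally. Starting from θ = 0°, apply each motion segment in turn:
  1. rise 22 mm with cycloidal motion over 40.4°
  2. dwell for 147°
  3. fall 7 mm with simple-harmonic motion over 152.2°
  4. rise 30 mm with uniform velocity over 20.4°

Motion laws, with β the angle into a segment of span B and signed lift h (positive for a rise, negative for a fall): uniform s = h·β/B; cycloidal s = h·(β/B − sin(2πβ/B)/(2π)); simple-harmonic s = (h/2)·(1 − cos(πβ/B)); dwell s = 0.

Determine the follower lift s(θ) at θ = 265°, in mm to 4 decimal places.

seg 1 [0°–40.4°] cycloidal, h=22: full span → s += 22 → s = 22.0000
seg 2 [40.4°–187.4°] dwell: s stays 22.0000
seg 3 [187.4°–339.6°] simple-harmonic, h=-7: θ=265° here. β=77.6, B=152.2. -7/2·(1 − cos(π·0.5099)) = -3.6083 → s = 18.3917

18.3917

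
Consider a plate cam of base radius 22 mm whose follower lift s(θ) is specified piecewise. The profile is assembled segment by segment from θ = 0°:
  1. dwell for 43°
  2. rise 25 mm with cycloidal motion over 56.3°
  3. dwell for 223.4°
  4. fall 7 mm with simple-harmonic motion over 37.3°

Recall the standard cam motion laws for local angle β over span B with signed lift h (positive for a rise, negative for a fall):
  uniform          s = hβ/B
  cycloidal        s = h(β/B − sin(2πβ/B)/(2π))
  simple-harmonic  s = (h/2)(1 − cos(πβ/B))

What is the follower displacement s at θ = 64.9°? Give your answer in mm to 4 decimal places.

seg 1 [0°–43°] dwell: s stays 0.0000
seg 2 [43°–99.3°] cycloidal, h=25: θ=64.9° here. β=21.9, B=56.3. 25·(0.3890 − sin(2π·0.3890)/(2π)) = 7.1690 → s = 7.1690

7.1690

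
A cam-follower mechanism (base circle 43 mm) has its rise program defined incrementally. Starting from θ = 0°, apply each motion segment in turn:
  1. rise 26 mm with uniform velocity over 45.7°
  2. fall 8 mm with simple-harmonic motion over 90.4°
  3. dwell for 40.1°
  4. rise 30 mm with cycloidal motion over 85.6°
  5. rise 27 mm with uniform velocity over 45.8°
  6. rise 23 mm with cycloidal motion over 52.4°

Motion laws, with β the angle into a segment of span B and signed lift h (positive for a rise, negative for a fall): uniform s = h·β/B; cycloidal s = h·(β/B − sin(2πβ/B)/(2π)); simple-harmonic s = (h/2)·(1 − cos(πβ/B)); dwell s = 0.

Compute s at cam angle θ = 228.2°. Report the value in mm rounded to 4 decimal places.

seg 1 [0°–45.7°] uniform, h=26: full span → s += 26 → s = 26.0000
seg 2 [45.7°–136.1°] simple-harmonic, h=-8: full span → s += -8 → s = 18.0000
seg 3 [136.1°–176.2°] dwell: s stays 18.0000
seg 4 [176.2°–261.8°] cycloidal, h=30: θ=228.2° here. β=52, B=85.6. 30·(0.6075 − sin(2π·0.6075)/(2π)) = 21.2091 → s = 39.2091

39.2091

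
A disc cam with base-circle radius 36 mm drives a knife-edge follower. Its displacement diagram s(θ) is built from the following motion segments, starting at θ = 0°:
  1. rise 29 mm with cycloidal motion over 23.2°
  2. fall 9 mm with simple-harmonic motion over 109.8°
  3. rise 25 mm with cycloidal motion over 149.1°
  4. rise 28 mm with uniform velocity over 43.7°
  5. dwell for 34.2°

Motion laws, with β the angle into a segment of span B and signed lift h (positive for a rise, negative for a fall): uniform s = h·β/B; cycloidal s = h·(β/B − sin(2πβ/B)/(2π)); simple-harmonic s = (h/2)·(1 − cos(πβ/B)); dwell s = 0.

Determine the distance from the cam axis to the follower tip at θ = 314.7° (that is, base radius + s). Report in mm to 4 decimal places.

seg 1 [0°–23.2°] cycloidal, h=29: full span → s += 29 → s = 29.0000
seg 2 [23.2°–133°] simple-harmonic, h=-9: full span → s += -9 → s = 20.0000
seg 3 [133°–282.1°] cycloidal, h=25: full span → s += 25 → s = 45.0000
seg 4 [282.1°–325.8°] uniform, h=28: θ=314.7° here. β=32.6, B=43.7. 28·32.6/43.7 = 20.8879 → s = 65.8879
radial distance = base radius + s = 36 + 65.8879 = 101.8879

101.8879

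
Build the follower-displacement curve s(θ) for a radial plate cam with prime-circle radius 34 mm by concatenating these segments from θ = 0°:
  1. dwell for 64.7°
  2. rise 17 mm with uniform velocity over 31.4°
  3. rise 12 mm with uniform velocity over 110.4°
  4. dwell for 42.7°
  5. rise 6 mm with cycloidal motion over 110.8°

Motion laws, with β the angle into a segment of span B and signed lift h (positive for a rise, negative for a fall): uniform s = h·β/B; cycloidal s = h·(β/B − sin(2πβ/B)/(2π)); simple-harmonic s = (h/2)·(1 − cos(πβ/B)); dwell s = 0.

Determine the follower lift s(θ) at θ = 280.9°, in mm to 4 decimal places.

seg 1 [0°–64.7°] dwell: s stays 0.0000
seg 2 [64.7°–96.1°] uniform, h=17: full span → s += 17 → s = 17.0000
seg 3 [96.1°–206.5°] uniform, h=12: full span → s += 12 → s = 29.0000
seg 4 [206.5°–249.2°] dwell: s stays 29.0000
seg 5 [249.2°–360°] cycloidal, h=6: θ=280.9° here. β=31.7, B=110.8. 6·(0.2861 − sin(2π·0.2861)/(2π)) = 0.7861 → s = 29.7861

29.7861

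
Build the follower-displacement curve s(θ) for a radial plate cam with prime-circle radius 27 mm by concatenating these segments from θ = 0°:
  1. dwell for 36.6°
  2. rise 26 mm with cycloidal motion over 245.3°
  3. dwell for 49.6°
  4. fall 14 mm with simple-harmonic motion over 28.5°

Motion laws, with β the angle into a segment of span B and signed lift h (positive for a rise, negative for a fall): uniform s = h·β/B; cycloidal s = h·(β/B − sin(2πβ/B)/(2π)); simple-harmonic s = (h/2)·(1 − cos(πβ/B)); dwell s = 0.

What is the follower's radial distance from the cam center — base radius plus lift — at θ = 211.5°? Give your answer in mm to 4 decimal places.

seg 1 [0°–36.6°] dwell: s stays 0.0000
seg 2 [36.6°–281.9°] cycloidal, h=26: θ=211.5° here. β=174.9, B=245.3. 26·(0.7130 − sin(2π·0.7130)/(2π)) = 22.5649 → s = 22.5649
radial distance = base radius + s = 27 + 22.5649 = 49.5649

49.5649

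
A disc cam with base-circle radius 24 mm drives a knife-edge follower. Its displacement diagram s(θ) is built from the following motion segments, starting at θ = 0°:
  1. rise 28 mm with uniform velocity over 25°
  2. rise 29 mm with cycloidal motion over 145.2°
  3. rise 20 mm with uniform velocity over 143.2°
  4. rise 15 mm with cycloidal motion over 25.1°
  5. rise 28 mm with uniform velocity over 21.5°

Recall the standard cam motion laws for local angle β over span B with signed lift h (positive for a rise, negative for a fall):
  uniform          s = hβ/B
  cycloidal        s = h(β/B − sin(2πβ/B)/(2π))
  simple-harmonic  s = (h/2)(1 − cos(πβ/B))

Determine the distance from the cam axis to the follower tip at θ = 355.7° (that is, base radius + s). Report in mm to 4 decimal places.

seg 1 [0°–25°] uniform, h=28: full span → s += 28 → s = 28.0000
seg 2 [25°–170.2°] cycloidal, h=29: full span → s += 29 → s = 57.0000
seg 3 [170.2°–313.4°] uniform, h=20: full span → s += 20 → s = 77.0000
seg 4 [313.4°–338.5°] cycloidal, h=15: full span → s += 15 → s = 92.0000
seg 5 [338.5°–360°] uniform, h=28: θ=355.7° here. β=17.2, B=21.5. 28·17.2/21.5 = 22.4000 → s = 114.4000
radial distance = base radius + s = 24 + 114.4000 = 138.4000

138.4000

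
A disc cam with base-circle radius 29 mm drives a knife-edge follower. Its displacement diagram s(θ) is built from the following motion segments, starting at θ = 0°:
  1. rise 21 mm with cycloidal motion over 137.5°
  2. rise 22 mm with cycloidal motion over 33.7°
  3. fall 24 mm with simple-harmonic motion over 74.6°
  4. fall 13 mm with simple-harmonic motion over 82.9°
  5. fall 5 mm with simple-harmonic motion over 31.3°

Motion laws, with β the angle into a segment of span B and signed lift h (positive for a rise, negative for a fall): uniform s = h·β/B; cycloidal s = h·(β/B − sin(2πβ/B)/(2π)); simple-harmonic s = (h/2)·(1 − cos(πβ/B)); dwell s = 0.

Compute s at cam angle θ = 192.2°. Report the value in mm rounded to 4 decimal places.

seg 1 [0°–137.5°] cycloidal, h=21: full span → s += 21 → s = 21.0000
seg 2 [137.5°–171.2°] cycloidal, h=22: full span → s += 22 → s = 43.0000
seg 3 [171.2°–245.8°] simple-harmonic, h=-24: θ=192.2° here. β=21, B=74.6. -24/2·(1 − cos(π·0.2815)) = -4.3946 → s = 38.6054

38.6054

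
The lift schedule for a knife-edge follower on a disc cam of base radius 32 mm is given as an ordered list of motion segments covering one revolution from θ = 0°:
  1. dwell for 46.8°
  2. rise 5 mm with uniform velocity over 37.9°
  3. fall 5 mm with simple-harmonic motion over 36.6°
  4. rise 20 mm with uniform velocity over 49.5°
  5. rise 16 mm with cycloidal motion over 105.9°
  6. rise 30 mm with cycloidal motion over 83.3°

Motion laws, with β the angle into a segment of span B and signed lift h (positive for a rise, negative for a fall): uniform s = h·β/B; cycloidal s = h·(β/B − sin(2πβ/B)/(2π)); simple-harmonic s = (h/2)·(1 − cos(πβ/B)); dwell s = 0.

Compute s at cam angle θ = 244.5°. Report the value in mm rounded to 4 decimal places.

seg 1 [0°–46.8°] dwell: s stays 0.0000
seg 2 [46.8°–84.7°] uniform, h=5: full span → s += 5 → s = 5.0000
seg 3 [84.7°–121.3°] simple-harmonic, h=-5: full span → s += -5 → s = 0.0000
seg 4 [121.3°–170.8°] uniform, h=20: full span → s += 20 → s = 20.0000
seg 5 [170.8°–276.7°] cycloidal, h=16: θ=244.5° here. β=73.7, B=105.9. 16·(0.6959 − sin(2π·0.6959)/(2π)) = 13.5360 → s = 33.5360

33.5360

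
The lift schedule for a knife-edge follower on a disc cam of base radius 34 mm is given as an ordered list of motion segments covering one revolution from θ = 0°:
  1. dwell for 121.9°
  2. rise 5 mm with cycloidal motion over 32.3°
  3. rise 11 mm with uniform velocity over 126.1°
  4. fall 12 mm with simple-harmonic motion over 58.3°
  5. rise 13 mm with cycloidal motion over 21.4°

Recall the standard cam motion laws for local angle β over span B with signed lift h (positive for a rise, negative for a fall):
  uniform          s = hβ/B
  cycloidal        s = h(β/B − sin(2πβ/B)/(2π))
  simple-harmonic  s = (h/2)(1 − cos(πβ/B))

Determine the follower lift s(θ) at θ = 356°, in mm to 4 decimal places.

seg 1 [0°–121.9°] dwell: s stays 0.0000
seg 2 [121.9°–154.2°] cycloidal, h=5: full span → s += 5 → s = 5.0000
seg 3 [154.2°–280.3°] uniform, h=11: full span → s += 11 → s = 16.0000
seg 4 [280.3°–338.6°] simple-harmonic, h=-12: full span → s += -12 → s = 4.0000
seg 5 [338.6°–360°] cycloidal, h=13: θ=356° here. β=17.4, B=21.4. 13·(0.8131 − sin(2π·0.8131)/(2π)) = 12.4787 → s = 16.4787

16.4787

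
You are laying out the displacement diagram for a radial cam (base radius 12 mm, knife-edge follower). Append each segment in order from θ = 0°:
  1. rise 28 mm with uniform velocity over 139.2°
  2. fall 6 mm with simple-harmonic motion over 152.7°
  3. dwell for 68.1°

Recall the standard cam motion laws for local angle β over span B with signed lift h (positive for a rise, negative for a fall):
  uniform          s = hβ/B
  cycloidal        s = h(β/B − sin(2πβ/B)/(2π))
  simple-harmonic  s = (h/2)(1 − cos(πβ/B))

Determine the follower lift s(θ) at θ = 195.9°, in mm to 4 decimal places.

seg 1 [0°–139.2°] uniform, h=28: full span → s += 28 → s = 28.0000
seg 2 [139.2°–291.9°] simple-harmonic, h=-6: θ=195.9° here. β=56.7, B=152.7. -6/2·(1 − cos(π·0.3713)) = -1.8200 → s = 26.1800

26.1800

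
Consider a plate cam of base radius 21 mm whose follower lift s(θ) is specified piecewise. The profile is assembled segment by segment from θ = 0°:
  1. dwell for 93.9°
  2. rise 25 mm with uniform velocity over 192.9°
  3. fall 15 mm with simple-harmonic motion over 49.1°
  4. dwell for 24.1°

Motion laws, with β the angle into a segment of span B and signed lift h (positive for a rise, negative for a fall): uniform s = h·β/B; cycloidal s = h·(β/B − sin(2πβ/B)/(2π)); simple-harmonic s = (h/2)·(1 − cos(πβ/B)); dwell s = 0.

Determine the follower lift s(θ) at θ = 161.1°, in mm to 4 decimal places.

seg 1 [0°–93.9°] dwell: s stays 0.0000
seg 2 [93.9°–286.8°] uniform, h=25: θ=161.1° here. β=67.2, B=192.9. 25·67.2/192.9 = 8.7092 → s = 8.7092

8.7092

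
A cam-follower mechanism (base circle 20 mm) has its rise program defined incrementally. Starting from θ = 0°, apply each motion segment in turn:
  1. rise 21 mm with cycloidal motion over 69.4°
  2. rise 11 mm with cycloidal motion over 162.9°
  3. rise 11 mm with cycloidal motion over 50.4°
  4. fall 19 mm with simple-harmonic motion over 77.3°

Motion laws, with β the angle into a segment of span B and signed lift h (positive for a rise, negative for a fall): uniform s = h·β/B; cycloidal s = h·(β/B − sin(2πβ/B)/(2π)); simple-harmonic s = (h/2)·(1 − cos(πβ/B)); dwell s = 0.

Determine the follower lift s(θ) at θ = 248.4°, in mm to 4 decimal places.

seg 1 [0°–69.4°] cycloidal, h=21: full span → s += 21 → s = 21.0000
seg 2 [69.4°–232.3°] cycloidal, h=11: full span → s += 11 → s = 32.0000
seg 3 [232.3°–282.7°] cycloidal, h=11: θ=248.4° here. β=16.1, B=50.4. 11·(0.3194 − sin(2π·0.3194)/(2π)) = 1.9272 → s = 33.9272

33.9272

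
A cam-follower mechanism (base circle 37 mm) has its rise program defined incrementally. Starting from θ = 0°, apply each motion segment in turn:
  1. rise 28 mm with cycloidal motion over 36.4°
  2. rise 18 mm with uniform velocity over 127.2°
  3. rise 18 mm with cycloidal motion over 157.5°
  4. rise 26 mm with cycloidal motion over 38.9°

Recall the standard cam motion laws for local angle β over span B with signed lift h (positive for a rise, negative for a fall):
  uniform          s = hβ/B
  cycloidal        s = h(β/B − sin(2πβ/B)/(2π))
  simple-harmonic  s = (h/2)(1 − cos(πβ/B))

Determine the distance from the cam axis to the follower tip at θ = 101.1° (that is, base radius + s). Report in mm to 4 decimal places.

seg 1 [0°–36.4°] cycloidal, h=28: full span → s += 28 → s = 28.0000
seg 2 [36.4°–163.6°] uniform, h=18: θ=101.1° here. β=64.7, B=127.2. 18·64.7/127.2 = 9.1557 → s = 37.1557
radial distance = base radius + s = 37 + 37.1557 = 74.1557

74.1557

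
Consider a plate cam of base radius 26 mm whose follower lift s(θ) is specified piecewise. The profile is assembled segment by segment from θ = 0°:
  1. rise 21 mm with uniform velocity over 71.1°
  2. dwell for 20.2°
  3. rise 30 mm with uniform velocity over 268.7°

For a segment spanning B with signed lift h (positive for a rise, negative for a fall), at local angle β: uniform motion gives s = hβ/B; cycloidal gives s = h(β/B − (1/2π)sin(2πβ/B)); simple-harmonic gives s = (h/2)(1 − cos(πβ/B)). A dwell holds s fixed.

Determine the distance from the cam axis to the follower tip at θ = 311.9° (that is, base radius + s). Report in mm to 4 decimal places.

seg 1 [0°–71.1°] uniform, h=21: full span → s += 21 → s = 21.0000
seg 2 [71.1°–91.3°] dwell: s stays 21.0000
seg 3 [91.3°–360°] uniform, h=30: θ=311.9° here. β=220.6, B=268.7. 30·220.6/268.7 = 24.6297 → s = 45.6297
radial distance = base radius + s = 26 + 45.6297 = 71.6297

71.6297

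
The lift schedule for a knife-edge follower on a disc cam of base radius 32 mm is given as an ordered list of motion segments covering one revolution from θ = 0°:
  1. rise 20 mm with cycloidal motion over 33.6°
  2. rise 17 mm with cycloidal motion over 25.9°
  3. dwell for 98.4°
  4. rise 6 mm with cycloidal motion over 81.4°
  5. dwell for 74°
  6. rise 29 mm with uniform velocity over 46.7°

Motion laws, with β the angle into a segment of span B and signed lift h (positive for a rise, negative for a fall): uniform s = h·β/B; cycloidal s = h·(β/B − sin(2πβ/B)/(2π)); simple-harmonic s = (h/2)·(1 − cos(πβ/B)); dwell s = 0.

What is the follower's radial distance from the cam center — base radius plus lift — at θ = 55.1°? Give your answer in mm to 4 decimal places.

seg 1 [0°–33.6°] cycloidal, h=20: full span → s += 20 → s = 20.0000
seg 2 [33.6°–59.5°] cycloidal, h=17: θ=55.1° here. β=21.5, B=25.9. 17·(0.8301 − sin(2π·0.8301)/(2π)) = 16.4820 → s = 36.4820
radial distance = base radius + s = 32 + 36.4820 = 68.4820

68.4820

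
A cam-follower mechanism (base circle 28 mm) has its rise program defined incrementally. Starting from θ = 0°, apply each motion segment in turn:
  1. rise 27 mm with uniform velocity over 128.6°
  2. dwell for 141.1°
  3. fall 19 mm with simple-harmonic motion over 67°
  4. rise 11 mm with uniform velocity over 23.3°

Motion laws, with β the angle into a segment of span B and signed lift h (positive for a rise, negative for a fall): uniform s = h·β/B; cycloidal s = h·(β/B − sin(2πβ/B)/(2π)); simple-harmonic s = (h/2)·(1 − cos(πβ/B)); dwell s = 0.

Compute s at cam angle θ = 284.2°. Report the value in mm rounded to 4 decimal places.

seg 1 [0°–128.6°] uniform, h=27: full span → s += 27 → s = 27.0000
seg 2 [128.6°–269.7°] dwell: s stays 27.0000
seg 3 [269.7°–336.7°] simple-harmonic, h=-19: θ=284.2° here. β=14.5, B=67. -19/2·(1 − cos(π·0.2164)) = -2.1124 → s = 24.8876

24.8876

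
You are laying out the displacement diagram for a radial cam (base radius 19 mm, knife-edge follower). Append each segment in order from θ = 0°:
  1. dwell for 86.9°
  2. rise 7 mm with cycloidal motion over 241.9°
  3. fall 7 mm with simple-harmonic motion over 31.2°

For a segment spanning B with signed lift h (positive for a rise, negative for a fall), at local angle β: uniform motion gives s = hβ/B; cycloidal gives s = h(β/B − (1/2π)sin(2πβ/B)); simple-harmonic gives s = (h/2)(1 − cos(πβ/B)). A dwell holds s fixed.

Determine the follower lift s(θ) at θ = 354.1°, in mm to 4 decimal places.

seg 1 [0°–86.9°] dwell: s stays 0.0000
seg 2 [86.9°–328.8°] cycloidal, h=7: full span → s += 7 → s = 7.0000
seg 3 [328.8°–360°] simple-harmonic, h=-7: θ=354.1° here. β=25.3, B=31.2. -7/2·(1 − cos(π·0.8109)) = -6.4003 → s = 0.5997

0.5997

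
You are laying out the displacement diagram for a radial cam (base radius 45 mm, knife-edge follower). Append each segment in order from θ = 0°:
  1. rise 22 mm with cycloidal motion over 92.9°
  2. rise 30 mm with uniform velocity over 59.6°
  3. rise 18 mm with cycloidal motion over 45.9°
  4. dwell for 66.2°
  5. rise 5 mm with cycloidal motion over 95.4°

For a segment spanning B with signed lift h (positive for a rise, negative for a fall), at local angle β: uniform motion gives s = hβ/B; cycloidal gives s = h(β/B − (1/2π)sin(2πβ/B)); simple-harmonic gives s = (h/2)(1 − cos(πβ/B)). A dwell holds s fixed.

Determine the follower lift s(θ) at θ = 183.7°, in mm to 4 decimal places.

seg 1 [0°–92.9°] cycloidal, h=22: full span → s += 22 → s = 22.0000
seg 2 [92.9°–152.5°] uniform, h=30: full span → s += 30 → s = 52.0000
seg 3 [152.5°–198.4°] cycloidal, h=18: θ=183.7° here. β=31.2, B=45.9. 18·(0.6797 − sin(2π·0.6797)/(2π)) = 14.8254 → s = 66.8254

66.8254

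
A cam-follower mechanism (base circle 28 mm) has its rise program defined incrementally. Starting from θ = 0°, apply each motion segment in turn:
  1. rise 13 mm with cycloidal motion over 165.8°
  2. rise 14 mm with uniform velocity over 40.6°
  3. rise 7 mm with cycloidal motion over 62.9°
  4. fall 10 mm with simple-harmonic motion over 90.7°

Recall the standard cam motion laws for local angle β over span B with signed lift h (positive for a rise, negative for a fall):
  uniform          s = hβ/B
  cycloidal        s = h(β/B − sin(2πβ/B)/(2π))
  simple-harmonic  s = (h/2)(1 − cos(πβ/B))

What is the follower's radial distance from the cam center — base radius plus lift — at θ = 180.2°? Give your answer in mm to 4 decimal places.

seg 1 [0°–165.8°] cycloidal, h=13: full span → s += 13 → s = 13.0000
seg 2 [165.8°–206.4°] uniform, h=14: θ=180.2° here. β=14.4, B=40.6. 14·14.4/40.6 = 4.9655 → s = 17.9655
radial distance = base radius + s = 28 + 17.9655 = 45.9655

45.9655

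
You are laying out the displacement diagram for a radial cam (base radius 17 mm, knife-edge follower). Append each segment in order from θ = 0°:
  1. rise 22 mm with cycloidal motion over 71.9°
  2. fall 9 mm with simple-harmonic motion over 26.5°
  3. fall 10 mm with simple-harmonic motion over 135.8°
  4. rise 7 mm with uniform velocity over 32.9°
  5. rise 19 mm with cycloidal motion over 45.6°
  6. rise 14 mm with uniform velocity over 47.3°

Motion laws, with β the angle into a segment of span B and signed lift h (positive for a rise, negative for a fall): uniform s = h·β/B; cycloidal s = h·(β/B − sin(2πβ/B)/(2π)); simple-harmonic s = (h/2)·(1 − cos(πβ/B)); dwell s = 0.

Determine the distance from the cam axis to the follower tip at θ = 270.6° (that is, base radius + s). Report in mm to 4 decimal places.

seg 1 [0°–71.9°] cycloidal, h=22: full span → s += 22 → s = 22.0000
seg 2 [71.9°–98.4°] simple-harmonic, h=-9: full span → s += -9 → s = 13.0000
seg 3 [98.4°–234.2°] simple-harmonic, h=-10: full span → s += -10 → s = 3.0000
seg 4 [234.2°–267.1°] uniform, h=7: full span → s += 7 → s = 10.0000
seg 5 [267.1°–312.7°] cycloidal, h=19: θ=270.6° here. β=3.5, B=45.6. 19·(0.0768 − sin(2π·0.0768)/(2π)) = 0.0559 → s = 10.0559
radial distance = base radius + s = 17 + 10.0559 = 27.0559

27.0559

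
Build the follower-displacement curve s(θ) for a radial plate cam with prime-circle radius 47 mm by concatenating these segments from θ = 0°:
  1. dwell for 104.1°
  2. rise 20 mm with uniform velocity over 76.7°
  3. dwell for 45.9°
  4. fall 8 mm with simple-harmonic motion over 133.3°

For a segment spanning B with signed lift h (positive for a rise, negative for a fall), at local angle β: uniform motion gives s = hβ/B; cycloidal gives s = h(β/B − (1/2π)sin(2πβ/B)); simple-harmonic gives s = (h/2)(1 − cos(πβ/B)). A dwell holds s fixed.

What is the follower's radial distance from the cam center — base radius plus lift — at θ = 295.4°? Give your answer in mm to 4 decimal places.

seg 1 [0°–104.1°] dwell: s stays 0.0000
seg 2 [104.1°–180.8°] uniform, h=20: full span → s += 20 → s = 20.0000
seg 3 [180.8°–226.7°] dwell: s stays 20.0000
seg 4 [226.7°–360°] simple-harmonic, h=-8: θ=295.4° here. β=68.7, B=133.3. -8/2·(1 − cos(π·0.5154)) = -4.1932 → s = 15.8068
radial distance = base radius + s = 47 + 15.8068 = 62.8068

62.8068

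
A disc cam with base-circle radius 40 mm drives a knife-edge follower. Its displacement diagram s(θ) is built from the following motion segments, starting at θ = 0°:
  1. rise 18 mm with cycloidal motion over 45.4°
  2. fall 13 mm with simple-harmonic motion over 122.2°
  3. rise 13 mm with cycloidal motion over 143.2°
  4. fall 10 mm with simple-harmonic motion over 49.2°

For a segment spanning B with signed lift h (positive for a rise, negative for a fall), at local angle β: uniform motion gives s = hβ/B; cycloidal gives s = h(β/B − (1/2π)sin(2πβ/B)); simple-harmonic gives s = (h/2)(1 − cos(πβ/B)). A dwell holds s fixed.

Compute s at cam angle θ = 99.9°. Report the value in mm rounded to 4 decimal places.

seg 1 [0°–45.4°] cycloidal, h=18: full span → s += 18 → s = 18.0000
seg 2 [45.4°–167.6°] simple-harmonic, h=-13: θ=99.9° here. β=54.5, B=122.2. -13/2·(1 − cos(π·0.4460)) = -5.4024 → s = 12.5976

12.5976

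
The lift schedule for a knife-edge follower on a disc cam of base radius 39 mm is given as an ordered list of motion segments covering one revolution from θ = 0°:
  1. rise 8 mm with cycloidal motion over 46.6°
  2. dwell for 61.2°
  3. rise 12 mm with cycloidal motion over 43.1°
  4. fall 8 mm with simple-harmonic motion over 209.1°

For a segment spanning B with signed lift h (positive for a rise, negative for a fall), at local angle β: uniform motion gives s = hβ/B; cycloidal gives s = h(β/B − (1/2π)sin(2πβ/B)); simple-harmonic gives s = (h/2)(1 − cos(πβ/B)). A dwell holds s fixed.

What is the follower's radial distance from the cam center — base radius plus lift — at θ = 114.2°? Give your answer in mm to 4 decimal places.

seg 1 [0°–46.6°] cycloidal, h=8: full span → s += 8 → s = 8.0000
seg 2 [46.6°–107.8°] dwell: s stays 8.0000
seg 3 [107.8°–150.9°] cycloidal, h=12: θ=114.2° here. β=6.4, B=43.1. 12·(0.1485 − sin(2π·0.1485)/(2π)) = 0.2475 → s = 8.2475
radial distance = base radius + s = 39 + 8.2475 = 47.2475

47.2475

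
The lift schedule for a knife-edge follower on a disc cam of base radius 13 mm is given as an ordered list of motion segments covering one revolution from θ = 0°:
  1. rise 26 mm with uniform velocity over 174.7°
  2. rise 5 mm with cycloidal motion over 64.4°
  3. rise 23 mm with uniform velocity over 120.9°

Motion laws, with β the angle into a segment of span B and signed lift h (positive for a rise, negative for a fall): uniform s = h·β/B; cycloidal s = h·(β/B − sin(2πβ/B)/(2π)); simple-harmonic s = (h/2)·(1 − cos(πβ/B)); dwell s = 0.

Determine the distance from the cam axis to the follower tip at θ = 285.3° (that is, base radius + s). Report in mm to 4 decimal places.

seg 1 [0°–174.7°] uniform, h=26: full span → s += 26 → s = 26.0000
seg 2 [174.7°–239.1°] cycloidal, h=5: full span → s += 5 → s = 31.0000
seg 3 [239.1°–360°] uniform, h=23: θ=285.3° here. β=46.2, B=120.9. 23·46.2/120.9 = 8.7891 → s = 39.7891
radial distance = base radius + s = 13 + 39.7891 = 52.7891

52.7891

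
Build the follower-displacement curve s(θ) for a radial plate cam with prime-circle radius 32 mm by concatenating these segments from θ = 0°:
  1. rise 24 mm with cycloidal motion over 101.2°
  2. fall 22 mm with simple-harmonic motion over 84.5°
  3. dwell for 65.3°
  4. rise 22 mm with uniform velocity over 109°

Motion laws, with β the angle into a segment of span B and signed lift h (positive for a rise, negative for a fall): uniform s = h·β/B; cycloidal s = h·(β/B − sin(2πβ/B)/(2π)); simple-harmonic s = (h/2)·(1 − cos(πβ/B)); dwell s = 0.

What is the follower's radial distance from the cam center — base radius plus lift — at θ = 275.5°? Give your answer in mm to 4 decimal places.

seg 1 [0°–101.2°] cycloidal, h=24: full span → s += 24 → s = 24.0000
seg 2 [101.2°–185.7°] simple-harmonic, h=-22: full span → s += -22 → s = 2.0000
seg 3 [185.7°–251°] dwell: s stays 2.0000
seg 4 [251°–360°] uniform, h=22: θ=275.5° here. β=24.5, B=109. 22·24.5/109 = 4.9450 → s = 6.9450
radial distance = base radius + s = 32 + 6.9450 = 38.9450

38.9450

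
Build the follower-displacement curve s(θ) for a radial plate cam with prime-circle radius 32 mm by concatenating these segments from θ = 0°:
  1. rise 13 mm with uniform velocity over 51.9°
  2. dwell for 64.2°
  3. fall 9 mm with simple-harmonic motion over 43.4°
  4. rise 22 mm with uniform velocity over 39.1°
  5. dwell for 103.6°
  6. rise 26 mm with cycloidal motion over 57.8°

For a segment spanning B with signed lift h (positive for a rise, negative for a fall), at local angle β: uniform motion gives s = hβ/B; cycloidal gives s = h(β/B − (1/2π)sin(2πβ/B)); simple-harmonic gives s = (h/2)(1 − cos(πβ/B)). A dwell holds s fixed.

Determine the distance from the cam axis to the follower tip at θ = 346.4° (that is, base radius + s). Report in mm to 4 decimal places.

seg 1 [0°–51.9°] uniform, h=13: full span → s += 13 → s = 13.0000
seg 2 [51.9°–116.1°] dwell: s stays 13.0000
seg 3 [116.1°–159.5°] simple-harmonic, h=-9: full span → s += -9 → s = 4.0000
seg 4 [159.5°–198.6°] uniform, h=22: full span → s += 22 → s = 26.0000
seg 5 [198.6°–302.2°] dwell: s stays 26.0000
seg 6 [302.2°–360°] cycloidal, h=26: θ=346.4° here. β=44.2, B=57.8. 26·(0.7647 − sin(2π·0.7647)/(2π)) = 24.0027 → s = 50.0027
radial distance = base radius + s = 32 + 50.0027 = 82.0027

82.0027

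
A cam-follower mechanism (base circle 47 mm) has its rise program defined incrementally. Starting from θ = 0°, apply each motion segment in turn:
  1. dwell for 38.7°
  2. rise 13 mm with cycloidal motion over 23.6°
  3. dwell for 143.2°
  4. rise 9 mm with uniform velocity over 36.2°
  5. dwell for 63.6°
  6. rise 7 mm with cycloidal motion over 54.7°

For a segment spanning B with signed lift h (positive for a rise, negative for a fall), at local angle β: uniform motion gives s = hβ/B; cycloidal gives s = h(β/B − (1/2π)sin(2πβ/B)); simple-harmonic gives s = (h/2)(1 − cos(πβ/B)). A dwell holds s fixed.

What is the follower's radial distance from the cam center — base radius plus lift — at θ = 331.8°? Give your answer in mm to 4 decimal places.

seg 1 [0°–38.7°] dwell: s stays 0.0000
seg 2 [38.7°–62.3°] cycloidal, h=13: full span → s += 13 → s = 13.0000
seg 3 [62.3°–205.5°] dwell: s stays 13.0000
seg 4 [205.5°–241.7°] uniform, h=9: full span → s += 9 → s = 22.0000
seg 5 [241.7°–305.3°] dwell: s stays 22.0000
seg 6 [305.3°–360°] cycloidal, h=7: θ=331.8° here. β=26.5, B=54.7. 7·(0.4845 − sin(2π·0.4845)/(2π)) = 3.2826 → s = 25.2826
radial distance = base radius + s = 47 + 25.2826 = 72.2826

72.2826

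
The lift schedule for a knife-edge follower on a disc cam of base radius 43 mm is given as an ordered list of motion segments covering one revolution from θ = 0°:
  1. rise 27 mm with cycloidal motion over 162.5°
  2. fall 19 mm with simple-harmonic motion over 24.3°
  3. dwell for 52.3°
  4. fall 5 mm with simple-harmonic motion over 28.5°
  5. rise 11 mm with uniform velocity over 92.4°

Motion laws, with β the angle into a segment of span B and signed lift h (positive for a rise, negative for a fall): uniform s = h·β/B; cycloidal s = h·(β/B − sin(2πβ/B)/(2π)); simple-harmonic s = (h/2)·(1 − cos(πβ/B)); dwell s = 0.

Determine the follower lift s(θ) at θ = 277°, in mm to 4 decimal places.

seg 1 [0°–162.5°] cycloidal, h=27: full span → s += 27 → s = 27.0000
seg 2 [162.5°–186.8°] simple-harmonic, h=-19: full span → s += -19 → s = 8.0000
seg 3 [186.8°–239.1°] dwell: s stays 8.0000
seg 4 [239.1°–267.6°] simple-harmonic, h=-5: full span → s += -5 → s = 3.0000
seg 5 [267.6°–360°] uniform, h=11: θ=277° here. β=9.4, B=92.4. 11·9.4/92.4 = 1.1190 → s = 4.1190

4.1190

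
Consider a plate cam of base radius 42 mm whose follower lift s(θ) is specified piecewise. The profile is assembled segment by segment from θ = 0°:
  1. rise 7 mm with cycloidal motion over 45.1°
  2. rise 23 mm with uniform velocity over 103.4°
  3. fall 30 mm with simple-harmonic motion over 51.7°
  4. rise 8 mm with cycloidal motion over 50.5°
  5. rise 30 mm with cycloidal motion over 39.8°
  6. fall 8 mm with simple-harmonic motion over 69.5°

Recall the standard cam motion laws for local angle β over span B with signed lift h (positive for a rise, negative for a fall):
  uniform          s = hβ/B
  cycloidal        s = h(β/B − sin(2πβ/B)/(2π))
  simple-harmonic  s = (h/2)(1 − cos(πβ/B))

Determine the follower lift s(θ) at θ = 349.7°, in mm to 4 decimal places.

seg 1 [0°–45.1°] cycloidal, h=7: full span → s += 7 → s = 7.0000
seg 2 [45.1°–148.5°] uniform, h=23: full span → s += 23 → s = 30.0000
seg 3 [148.5°–200.2°] simple-harmonic, h=-30: full span → s += -30 → s = 0.0000
seg 4 [200.2°–250.7°] cycloidal, h=8: full span → s += 8 → s = 8.0000
seg 5 [250.7°–290.5°] cycloidal, h=30: full span → s += 30 → s = 38.0000
seg 6 [290.5°–360°] simple-harmonic, h=-8: θ=349.7° here. β=59.2, B=69.5. -8/2·(1 − cos(π·0.8518)) = -7.5742 → s = 30.4258

30.4258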